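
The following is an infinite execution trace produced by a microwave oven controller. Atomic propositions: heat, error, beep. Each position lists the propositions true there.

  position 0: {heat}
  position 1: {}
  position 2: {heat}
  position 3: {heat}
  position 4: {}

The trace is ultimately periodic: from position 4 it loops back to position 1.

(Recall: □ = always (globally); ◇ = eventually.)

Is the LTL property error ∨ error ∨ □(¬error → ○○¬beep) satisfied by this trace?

¬error → ○○¬beep holds at every position 0..4, and those are all positions ever visited, so □(¬error → ○○¬beep) holds.
Positions where ¬error holds: 0, 1, 2, 3, 4.
Check ○○¬beep at each: 0→ok, 1→ok, 2→ok, 3→ok, 4→ok.
At position 0: error ∨ error is false; □(¬error → ○○¬beep) is true; so error ∨ error ∨ □(¬error → ○○¬beep) is true.

Holds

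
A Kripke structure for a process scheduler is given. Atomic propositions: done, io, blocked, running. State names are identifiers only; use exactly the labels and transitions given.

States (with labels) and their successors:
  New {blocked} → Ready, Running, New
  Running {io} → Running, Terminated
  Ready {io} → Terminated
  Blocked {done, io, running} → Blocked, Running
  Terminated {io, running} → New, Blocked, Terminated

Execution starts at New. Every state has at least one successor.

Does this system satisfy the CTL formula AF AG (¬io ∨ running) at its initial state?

Violated

States satisfying AG (¬io ∨ running): ∅.
States satisfying AF AG (¬io ∨ running): ∅.
There is a path from New along which AG (¬io ∨ running) never holds.
New ∉ Sat(AF AG (¬io ∨ running)).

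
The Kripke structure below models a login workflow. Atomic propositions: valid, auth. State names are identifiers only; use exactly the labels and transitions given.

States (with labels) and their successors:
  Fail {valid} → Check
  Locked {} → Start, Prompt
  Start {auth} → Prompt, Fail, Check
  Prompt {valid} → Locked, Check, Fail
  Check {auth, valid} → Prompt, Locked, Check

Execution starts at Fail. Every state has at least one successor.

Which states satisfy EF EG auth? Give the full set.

{Fail, Locked, Start, Prompt, Check}

States satisfying EG auth: {Start, Check}.
States satisfying EF EG auth: {Fail, Locked, Start, Prompt, Check}.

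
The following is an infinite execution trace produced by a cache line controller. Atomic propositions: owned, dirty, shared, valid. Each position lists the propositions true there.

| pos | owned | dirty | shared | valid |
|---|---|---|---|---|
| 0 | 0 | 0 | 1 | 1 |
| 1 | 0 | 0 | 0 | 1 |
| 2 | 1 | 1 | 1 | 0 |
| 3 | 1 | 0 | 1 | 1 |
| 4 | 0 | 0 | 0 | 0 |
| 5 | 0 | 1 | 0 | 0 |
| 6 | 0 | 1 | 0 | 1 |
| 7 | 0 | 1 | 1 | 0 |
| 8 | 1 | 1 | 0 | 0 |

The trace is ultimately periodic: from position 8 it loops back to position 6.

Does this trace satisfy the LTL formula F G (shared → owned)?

Does not hold

G (shared → owned) is false at every position 0..8, so it never becomes true and F G (shared → owned) fails.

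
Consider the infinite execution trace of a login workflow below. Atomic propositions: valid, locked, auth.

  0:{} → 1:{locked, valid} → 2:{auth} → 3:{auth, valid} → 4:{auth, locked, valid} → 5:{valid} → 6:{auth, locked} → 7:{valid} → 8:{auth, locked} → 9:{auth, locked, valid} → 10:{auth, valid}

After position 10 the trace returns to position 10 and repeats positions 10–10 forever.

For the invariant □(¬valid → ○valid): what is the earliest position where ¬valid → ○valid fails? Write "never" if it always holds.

¬valid → ○valid holds at every position 0..10, and those are all the positions the trace ever visits, so the invariant □(¬valid → ○valid) is never violated.

never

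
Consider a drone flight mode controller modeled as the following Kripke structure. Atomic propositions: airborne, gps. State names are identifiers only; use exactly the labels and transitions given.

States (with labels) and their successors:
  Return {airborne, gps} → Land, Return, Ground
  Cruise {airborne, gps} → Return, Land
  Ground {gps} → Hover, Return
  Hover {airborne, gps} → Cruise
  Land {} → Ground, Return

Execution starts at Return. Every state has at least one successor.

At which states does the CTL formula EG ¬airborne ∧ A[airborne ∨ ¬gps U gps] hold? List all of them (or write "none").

none

States satisfying ¬airborne: {Ground, Land}.
States satisfying EG ¬airborne: ∅.
States satisfying airborne ∨ ¬gps: {Return, Cruise, Hover, Land}.
States satisfying gps: {Return, Cruise, Ground, Hover}.
States satisfying A[airborne ∨ ¬gps U gps]: {Return, Cruise, Ground, Hover, Land}.
States satisfying EG ¬airborne ∧ A[airborne ∨ ¬gps U gps]: ∅.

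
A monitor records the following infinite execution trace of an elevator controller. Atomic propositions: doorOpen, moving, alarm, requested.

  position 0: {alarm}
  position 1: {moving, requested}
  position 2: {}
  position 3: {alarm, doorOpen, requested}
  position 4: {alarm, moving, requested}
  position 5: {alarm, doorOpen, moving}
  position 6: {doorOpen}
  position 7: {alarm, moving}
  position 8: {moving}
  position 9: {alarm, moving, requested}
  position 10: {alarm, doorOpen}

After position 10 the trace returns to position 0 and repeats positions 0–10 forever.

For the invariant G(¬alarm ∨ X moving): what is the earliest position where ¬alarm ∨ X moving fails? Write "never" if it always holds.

5

Check ¬alarm ∨ X moving at each position in order: 0 ✓, 1 ✓, 2 ✓, 3 ✓, 4 ✓.
At position 5 the labels are {alarm, doorOpen, moving} and the next position 6 has {doorOpen}, so ¬alarm ∨ X moving is false there. This is the first violation.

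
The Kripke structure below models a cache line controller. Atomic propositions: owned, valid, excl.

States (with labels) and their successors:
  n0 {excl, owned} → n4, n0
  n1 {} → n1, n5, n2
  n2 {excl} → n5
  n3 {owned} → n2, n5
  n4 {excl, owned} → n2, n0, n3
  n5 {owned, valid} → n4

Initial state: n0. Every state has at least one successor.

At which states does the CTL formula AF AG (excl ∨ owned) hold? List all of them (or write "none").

States satisfying AG (excl ∨ owned): {n0, n2, n3, n4, n5}.
States satisfying AF AG (excl ∨ owned): {n0, n2, n3, n4, n5}.

{n0, n2, n3, n4, n5}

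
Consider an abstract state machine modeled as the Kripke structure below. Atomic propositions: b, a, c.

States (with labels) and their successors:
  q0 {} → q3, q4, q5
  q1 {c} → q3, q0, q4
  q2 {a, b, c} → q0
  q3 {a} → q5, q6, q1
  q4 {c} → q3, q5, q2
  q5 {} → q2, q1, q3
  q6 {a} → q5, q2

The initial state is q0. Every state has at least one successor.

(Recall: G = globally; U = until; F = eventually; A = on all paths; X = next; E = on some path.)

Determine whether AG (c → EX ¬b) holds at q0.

States satisfying c → EX ¬b: {q0, q1, q2, q3, q4, q5, q6}.
States satisfying AG (c → EX ¬b): {q0, q1, q2, q3, q4, q5, q6}.
Every state reachable from q0 satisfies c → EX ¬b.
q0 ∈ Sat(AG (c → EX ¬b)).

Satisfied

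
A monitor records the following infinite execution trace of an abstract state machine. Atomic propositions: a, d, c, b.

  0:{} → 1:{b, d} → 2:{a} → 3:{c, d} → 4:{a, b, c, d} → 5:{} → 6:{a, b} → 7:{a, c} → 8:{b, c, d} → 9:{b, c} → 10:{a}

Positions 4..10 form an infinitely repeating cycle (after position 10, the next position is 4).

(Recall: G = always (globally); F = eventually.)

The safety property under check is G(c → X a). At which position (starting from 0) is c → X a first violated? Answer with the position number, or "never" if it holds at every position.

Check c → X a at each position in order: 0 ✓, 1 ✓, 2 ✓, 3 ✓.
At position 4 the labels are {a, b, c, d} and the next position 5 has {}, so c → X a is false there. This is the first violation.

4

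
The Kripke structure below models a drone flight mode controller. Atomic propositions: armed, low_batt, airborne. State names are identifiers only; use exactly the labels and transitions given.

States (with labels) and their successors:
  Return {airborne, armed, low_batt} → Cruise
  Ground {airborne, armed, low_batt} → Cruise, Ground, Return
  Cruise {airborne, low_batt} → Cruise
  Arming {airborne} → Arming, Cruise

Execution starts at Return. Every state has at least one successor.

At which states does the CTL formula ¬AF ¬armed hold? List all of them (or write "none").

States satisfying ¬armed: {Cruise, Arming}.
States satisfying AF ¬armed: {Return, Cruise, Arming}.
States satisfying ¬AF ¬armed: {Ground}.

{Ground}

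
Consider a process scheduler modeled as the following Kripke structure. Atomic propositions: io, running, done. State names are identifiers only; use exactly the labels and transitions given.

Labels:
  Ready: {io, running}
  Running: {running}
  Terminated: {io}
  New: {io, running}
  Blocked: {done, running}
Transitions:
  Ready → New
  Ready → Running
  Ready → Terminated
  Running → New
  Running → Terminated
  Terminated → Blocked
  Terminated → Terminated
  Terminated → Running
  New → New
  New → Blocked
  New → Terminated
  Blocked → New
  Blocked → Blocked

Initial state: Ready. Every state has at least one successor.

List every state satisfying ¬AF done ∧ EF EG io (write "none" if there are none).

{Ready, Running, Terminated, New}

States satisfying done: {Blocked}.
States satisfying AF done: {Blocked}.
States satisfying ¬AF done: {Ready, Running, Terminated, New}.
States satisfying EG io: {Ready, Terminated, New}.
States satisfying EF EG io: {Ready, Running, Terminated, New, Blocked}.
States satisfying ¬AF done ∧ EF EG io: {Ready, Running, Terminated, New}.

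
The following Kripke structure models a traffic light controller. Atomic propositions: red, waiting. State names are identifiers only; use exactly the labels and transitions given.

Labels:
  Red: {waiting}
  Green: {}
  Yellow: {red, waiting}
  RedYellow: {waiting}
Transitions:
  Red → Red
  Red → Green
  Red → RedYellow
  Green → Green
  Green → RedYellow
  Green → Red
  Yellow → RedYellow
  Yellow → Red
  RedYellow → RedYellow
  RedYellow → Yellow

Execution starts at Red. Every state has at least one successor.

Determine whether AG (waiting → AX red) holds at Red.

Violated

States satisfying waiting → AX red: {Green}.
States satisfying AG (waiting → AX red): ∅.
Red is reachable from Red and violates waiting → AX red, so AG fails at Red.
Red ∉ Sat(AG (waiting → AX red)).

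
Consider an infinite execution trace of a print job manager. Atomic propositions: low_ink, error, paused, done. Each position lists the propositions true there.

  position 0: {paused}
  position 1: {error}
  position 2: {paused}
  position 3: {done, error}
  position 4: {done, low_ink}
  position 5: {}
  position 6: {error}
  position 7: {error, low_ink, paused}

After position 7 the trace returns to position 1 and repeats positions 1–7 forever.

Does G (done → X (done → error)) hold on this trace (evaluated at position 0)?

Violated

done → X (done → error) must hold at every position from 0 onward. It fails at position 3, so G (done → X (done → error)) is false.
Positions where done holds: 3, 4.
Check X (done → error) at each: 3→fails, 4→ok.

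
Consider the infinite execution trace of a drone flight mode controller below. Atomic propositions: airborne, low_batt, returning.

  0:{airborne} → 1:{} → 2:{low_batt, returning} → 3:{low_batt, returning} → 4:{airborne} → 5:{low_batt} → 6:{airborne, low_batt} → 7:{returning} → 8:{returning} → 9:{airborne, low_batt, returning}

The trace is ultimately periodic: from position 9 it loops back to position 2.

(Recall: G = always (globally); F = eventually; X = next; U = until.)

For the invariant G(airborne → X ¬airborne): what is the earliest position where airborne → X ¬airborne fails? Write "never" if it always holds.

never

airborne → X ¬airborne holds at every position 0..9, and those are all the positions the trace ever visits, so the invariant G(airborne → X ¬airborne) is never violated.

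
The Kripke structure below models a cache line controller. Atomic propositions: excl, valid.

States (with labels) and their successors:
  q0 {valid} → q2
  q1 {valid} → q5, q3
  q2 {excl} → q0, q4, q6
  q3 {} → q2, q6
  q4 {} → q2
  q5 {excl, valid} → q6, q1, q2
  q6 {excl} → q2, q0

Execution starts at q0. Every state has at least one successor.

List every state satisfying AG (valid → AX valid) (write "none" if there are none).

States satisfying valid → AX valid: {q2, q3, q4, q6}.
States satisfying AG (valid → AX valid): ∅.

none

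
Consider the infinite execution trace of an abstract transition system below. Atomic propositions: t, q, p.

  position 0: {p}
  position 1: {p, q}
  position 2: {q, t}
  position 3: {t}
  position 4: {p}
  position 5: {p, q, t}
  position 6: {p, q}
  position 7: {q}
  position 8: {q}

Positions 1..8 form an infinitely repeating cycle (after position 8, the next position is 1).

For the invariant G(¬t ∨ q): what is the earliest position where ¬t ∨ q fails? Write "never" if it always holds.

3

Check ¬t ∨ q at each position in order: 0 ✓, 1 ✓, 2 ✓.
At position 3 the labels are {t}, so ¬t ∨ q is false there. This is the first violation.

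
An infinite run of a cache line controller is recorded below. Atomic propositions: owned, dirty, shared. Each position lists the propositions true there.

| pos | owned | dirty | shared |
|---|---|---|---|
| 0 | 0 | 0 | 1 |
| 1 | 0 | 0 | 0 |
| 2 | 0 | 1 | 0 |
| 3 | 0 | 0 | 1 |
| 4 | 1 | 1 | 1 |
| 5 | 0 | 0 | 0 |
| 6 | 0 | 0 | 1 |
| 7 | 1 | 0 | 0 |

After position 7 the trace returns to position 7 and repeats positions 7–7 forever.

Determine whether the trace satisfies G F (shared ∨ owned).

F (shared ∨ owned) holds at every position 0..7, and those are all positions ever visited, so G F (shared ∨ owned) holds.

Holds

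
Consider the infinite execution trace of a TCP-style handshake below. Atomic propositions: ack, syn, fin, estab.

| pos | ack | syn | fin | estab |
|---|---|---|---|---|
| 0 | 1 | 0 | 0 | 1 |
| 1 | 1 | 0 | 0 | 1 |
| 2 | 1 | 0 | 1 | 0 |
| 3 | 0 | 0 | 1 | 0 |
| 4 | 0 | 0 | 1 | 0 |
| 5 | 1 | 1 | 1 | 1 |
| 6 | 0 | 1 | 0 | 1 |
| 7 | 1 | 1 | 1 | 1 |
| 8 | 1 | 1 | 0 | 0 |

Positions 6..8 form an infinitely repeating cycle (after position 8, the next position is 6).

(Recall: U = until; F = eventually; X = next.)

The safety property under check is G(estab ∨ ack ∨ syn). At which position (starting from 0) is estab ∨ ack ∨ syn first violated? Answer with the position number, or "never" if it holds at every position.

3

Check estab ∨ ack ∨ syn at each position in order: 0 ✓, 1 ✓, 2 ✓.
At position 3 the labels are {fin}, so estab ∨ ack ∨ syn is false there. This is the first violation.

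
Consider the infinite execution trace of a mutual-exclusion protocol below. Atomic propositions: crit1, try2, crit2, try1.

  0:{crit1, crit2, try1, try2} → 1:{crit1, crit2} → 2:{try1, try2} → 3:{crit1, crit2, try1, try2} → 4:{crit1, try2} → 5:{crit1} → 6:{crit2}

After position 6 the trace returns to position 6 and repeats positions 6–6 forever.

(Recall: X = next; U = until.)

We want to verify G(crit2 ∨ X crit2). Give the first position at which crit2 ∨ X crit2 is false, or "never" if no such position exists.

Check crit2 ∨ X crit2 at each position in order: 0 ✓, 1 ✓, 2 ✓, 3 ✓.
At position 4 the labels are {crit1, try2} and the next position 5 has {crit1}, so crit2 ∨ X crit2 is false there. This is the first violation.

4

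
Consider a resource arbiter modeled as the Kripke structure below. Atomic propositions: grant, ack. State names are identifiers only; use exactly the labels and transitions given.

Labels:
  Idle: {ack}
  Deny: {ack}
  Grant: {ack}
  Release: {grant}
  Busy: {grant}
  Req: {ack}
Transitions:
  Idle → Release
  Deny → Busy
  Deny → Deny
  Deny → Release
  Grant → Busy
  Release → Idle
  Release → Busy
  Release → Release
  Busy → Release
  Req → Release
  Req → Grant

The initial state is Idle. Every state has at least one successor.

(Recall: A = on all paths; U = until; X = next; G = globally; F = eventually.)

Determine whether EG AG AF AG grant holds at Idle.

Violated

States satisfying AG AF AG grant: ∅.
States satisfying EG AG AF AG grant: ∅.
No suitable path/successor from Idle witnesses the formula.
Idle ∉ Sat(EG AG AF AG grant).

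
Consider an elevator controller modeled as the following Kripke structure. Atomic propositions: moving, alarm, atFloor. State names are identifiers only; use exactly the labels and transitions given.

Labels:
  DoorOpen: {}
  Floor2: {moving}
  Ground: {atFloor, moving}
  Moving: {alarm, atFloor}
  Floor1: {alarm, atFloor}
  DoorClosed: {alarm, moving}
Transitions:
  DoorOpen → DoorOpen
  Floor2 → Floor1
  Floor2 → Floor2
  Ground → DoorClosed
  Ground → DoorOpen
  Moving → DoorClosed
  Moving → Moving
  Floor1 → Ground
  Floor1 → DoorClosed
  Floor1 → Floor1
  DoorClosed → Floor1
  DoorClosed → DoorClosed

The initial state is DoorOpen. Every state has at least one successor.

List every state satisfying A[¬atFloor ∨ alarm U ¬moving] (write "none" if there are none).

{DoorOpen, Moving, Floor1}

States satisfying ¬atFloor ∨ alarm: {DoorOpen, Floor2, Moving, Floor1, DoorClosed}.
States satisfying ¬moving: {DoorOpen, Moving, Floor1}.
States satisfying A[¬atFloor ∨ alarm U ¬moving]: {DoorOpen, Moving, Floor1}.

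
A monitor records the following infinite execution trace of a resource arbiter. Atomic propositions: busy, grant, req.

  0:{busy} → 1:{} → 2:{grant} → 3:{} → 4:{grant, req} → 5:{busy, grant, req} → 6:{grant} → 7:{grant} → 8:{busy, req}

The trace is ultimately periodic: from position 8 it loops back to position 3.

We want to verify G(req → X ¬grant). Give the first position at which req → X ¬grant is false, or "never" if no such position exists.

4

Check req → X ¬grant at each position in order: 0 ✓, 1 ✓, 2 ✓, 3 ✓.
At position 4 the labels are {grant, req} and the next position 5 has {busy, grant, req}, so req → X ¬grant is false there. This is the first violation.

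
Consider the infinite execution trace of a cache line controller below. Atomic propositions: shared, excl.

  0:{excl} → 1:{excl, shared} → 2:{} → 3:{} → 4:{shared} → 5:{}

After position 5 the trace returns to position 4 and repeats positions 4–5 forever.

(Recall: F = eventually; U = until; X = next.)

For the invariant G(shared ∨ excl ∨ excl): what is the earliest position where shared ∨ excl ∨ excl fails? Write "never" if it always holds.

2

Check shared ∨ excl ∨ excl at each position in order: 0 ✓, 1 ✓.
At position 2 the labels are {}, so shared ∨ excl ∨ excl is false there. This is the first violation.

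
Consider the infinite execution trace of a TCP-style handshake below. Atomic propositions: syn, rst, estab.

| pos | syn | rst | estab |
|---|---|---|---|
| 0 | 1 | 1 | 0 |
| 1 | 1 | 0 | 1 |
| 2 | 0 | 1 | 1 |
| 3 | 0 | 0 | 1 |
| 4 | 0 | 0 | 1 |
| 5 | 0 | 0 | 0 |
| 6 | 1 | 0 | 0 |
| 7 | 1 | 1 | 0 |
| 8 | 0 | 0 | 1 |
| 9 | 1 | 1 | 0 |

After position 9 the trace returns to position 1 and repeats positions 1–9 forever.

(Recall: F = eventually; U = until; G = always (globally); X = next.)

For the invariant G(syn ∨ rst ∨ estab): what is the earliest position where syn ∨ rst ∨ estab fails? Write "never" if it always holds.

Check syn ∨ rst ∨ estab at each position in order: 0 ✓, 1 ✓, 2 ✓, 3 ✓, 4 ✓.
At position 5 the labels are {}, so syn ∨ rst ∨ estab is false there. This is the first violation.

5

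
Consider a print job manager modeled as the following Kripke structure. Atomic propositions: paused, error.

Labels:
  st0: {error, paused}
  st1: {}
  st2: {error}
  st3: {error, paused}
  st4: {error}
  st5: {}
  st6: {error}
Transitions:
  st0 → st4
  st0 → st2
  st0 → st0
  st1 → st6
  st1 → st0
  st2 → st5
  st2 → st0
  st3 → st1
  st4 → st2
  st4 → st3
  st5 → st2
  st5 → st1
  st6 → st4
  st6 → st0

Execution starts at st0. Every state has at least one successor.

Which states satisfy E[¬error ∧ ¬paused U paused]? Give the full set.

States satisfying ¬error ∧ ¬paused: {st1, st5}.
States satisfying paused: {st0, st3}.
States satisfying E[¬error ∧ ¬paused U paused]: {st0, st1, st3, st5}.

{st0, st1, st3, st5}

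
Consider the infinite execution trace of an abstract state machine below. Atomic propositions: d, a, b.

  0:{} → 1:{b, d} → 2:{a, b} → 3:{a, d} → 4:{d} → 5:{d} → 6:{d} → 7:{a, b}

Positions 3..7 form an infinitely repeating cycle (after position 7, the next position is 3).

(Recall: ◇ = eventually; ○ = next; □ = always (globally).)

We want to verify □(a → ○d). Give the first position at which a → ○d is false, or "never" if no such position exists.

a → ○d holds at every position 0..7, and those are all the positions the trace ever visits, so the invariant □(a → ○d) is never violated.

never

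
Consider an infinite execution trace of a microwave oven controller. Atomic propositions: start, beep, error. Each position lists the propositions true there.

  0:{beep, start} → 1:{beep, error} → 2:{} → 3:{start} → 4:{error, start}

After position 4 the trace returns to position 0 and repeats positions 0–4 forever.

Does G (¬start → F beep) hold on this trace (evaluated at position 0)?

¬start → F beep holds at every position 0..4, and those are all positions ever visited, so G (¬start → F beep) holds.
Positions where ¬start holds: 1, 2.
Check F beep at each: 1→ok, 2→ok.

Yes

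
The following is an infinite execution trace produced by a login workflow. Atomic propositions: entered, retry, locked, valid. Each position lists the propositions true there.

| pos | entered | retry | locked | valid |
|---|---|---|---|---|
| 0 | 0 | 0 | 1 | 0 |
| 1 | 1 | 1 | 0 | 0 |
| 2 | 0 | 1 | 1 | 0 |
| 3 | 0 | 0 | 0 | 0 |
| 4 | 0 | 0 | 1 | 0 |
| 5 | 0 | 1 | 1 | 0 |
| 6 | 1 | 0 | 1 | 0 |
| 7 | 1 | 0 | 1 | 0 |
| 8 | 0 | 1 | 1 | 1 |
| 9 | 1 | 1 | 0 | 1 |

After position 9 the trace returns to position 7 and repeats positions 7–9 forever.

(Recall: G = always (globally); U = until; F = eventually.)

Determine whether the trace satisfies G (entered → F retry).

Holds

entered → F retry holds at every position 0..9, and those are all positions ever visited, so G (entered → F retry) holds.
Positions where entered holds: 1, 6, 7, 9.
Check F retry at each: 1→ok, 6→ok, 7→ok, 9→ok.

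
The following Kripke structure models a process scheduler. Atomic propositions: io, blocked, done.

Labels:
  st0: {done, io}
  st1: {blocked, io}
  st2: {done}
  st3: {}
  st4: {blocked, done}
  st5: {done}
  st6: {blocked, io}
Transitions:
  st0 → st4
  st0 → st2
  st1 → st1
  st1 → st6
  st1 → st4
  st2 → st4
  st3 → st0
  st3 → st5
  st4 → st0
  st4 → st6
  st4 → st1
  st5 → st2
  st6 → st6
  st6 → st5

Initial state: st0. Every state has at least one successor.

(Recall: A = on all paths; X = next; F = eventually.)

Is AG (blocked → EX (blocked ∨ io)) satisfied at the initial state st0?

Satisfied

States satisfying blocked → EX (blocked ∨ io): {st0, st1, st2, st3, st4, st5, st6}.
States satisfying AG (blocked → EX (blocked ∨ io)): {st0, st1, st2, st3, st4, st5, st6}.
Every state reachable from st0 satisfies blocked → EX (blocked ∨ io).
st0 ∈ Sat(AG (blocked → EX (blocked ∨ io))).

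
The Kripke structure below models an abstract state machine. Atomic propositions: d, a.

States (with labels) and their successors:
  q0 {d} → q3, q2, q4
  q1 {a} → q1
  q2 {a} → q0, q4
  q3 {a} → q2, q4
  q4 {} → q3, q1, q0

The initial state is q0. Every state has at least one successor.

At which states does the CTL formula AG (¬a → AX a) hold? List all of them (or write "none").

{q1}

States satisfying ¬a → AX a: {q1, q2, q3}.
States satisfying AG (¬a → AX a): {q1}.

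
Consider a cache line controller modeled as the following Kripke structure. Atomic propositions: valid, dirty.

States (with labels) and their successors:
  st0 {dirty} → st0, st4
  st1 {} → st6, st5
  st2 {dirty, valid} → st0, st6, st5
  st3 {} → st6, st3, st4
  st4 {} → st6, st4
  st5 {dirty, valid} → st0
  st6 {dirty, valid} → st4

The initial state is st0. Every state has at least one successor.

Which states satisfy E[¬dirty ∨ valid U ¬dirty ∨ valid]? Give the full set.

States satisfying ¬dirty ∨ valid: {st1, st2, st3, st4, st5, st6}.
States satisfying E[¬dirty ∨ valid U ¬dirty ∨ valid]: {st1, st2, st3, st4, st5, st6}.

{st1, st2, st3, st4, st5, st6}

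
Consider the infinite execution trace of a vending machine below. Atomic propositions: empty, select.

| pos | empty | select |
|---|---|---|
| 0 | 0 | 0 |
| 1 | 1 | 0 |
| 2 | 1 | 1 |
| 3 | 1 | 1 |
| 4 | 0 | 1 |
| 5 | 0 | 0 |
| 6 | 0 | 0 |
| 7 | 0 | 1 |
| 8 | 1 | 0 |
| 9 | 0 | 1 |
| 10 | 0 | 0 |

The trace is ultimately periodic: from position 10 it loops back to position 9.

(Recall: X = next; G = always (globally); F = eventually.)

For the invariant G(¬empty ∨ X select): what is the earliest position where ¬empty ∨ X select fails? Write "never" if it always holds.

¬empty ∨ X select holds at every position 0..10, and those are all the positions the trace ever visits, so the invariant G(¬empty ∨ X select) is never violated.

never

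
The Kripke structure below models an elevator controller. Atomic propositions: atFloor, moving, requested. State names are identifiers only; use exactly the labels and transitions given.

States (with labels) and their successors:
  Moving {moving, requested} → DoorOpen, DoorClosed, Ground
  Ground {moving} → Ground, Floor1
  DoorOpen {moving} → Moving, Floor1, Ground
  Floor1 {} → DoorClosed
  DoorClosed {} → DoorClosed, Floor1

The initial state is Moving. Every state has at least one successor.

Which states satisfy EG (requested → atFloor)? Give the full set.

{Ground, DoorOpen, Floor1, DoorClosed}

States satisfying requested → atFloor: {Ground, DoorOpen, Floor1, DoorClosed}.
States satisfying EG (requested → atFloor): {Ground, DoorOpen, Floor1, DoorClosed}.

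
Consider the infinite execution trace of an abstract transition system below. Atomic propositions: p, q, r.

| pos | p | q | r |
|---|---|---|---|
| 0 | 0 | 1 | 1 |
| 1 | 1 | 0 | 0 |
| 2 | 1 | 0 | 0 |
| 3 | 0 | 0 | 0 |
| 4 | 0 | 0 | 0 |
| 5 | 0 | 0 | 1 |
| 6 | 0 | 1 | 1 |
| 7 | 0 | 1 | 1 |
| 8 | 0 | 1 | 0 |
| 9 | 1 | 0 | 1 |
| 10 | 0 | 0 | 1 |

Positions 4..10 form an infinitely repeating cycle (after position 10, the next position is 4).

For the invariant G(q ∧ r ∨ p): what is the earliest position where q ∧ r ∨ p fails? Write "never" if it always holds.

3

Check q ∧ r ∨ p at each position in order: 0 ✓, 1 ✓, 2 ✓.
At position 3 the labels are {}, so q ∧ r ∨ p is false there. This is the first violation.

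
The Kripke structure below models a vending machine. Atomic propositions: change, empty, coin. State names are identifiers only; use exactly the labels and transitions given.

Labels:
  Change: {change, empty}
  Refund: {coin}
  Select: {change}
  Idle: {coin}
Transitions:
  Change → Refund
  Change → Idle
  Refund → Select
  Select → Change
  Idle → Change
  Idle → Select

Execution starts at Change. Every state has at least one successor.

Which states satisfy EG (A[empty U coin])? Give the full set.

States satisfying A[empty U coin]: {Change, Refund, Idle}.
States satisfying EG (A[empty U coin]): {Change, Idle}.

{Change, Idle}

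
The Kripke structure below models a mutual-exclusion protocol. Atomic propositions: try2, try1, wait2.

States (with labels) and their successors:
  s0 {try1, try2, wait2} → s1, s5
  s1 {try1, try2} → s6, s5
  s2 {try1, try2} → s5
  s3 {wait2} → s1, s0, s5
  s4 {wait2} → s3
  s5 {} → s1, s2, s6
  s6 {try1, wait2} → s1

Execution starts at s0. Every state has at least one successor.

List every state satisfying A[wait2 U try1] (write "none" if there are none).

{s0, s1, s2, s6}

States satisfying wait2: {s0, s3, s4, s6}.
States satisfying try1: {s0, s1, s2, s6}.
States satisfying A[wait2 U try1]: {s0, s1, s2, s6}.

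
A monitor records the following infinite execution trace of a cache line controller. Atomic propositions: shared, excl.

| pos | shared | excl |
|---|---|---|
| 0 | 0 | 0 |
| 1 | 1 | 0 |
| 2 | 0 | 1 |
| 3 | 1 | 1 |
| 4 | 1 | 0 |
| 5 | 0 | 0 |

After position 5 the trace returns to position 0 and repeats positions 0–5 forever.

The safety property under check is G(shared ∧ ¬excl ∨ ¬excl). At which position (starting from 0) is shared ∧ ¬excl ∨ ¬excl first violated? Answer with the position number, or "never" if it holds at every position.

2

Check shared ∧ ¬excl ∨ ¬excl at each position in order: 0 ✓, 1 ✓.
At position 2 the labels are {excl}, so shared ∧ ¬excl ∨ ¬excl is false there. This is the first violation.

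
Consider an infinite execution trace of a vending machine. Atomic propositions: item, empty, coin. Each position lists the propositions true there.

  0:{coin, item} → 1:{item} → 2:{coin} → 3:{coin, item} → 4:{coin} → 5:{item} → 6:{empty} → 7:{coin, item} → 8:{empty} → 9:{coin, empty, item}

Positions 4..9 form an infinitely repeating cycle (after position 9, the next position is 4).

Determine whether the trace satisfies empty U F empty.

Satisfied

Walking from position 0: F empty first holds at position 0, and empty holds at every earlier position along the way, so empty U F empty holds.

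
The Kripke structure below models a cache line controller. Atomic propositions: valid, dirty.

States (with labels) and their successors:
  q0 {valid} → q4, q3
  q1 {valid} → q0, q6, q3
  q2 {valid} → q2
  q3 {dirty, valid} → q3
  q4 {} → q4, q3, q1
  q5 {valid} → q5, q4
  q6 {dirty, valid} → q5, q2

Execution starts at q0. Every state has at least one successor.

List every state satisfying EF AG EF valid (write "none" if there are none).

States satisfying AG EF valid: {q0, q1, q2, q3, q4, q5, q6}.
States satisfying EF AG EF valid: {q0, q1, q2, q3, q4, q5, q6}.

{q0, q1, q2, q3, q4, q5, q6}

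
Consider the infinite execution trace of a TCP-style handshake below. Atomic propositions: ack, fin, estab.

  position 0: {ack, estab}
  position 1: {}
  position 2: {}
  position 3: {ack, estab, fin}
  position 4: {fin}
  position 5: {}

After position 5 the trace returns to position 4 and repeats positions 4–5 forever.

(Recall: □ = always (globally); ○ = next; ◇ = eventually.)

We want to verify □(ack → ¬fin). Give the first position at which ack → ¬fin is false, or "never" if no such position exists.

Check ack → ¬fin at each position in order: 0 ✓, 1 ✓, 2 ✓.
At position 3 the labels are {ack, estab, fin}, so ack → ¬fin is false there. This is the first violation.

3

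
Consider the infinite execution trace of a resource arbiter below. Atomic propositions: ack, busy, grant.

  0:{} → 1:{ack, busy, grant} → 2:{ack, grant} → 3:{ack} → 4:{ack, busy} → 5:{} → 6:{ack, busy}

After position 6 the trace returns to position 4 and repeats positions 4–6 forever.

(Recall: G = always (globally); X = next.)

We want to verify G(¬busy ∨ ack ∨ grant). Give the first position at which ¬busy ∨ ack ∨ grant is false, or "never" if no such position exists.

never

¬busy ∨ ack ∨ grant holds at every position 0..6, and those are all the positions the trace ever visits, so the invariant G(¬busy ∨ ack ∨ grant) is never violated.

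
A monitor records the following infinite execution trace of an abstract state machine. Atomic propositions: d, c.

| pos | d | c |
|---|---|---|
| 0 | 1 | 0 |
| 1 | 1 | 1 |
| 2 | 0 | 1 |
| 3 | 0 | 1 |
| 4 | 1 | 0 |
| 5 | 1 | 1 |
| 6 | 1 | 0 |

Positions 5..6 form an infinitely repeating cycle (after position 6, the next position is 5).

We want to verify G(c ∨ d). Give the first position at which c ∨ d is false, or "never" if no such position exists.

never

c ∨ d holds at every position 0..6, and those are all the positions the trace ever visits, so the invariant G(c ∨ d) is never violated.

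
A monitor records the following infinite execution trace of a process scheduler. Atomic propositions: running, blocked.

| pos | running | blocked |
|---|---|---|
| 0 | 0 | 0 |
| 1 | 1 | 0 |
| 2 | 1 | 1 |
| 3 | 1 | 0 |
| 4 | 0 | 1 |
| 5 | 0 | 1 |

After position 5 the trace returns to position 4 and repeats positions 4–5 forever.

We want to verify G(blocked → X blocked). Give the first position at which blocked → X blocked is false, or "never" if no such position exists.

Check blocked → X blocked at each position in order: 0 ✓, 1 ✓.
At position 2 the labels are {blocked, running} and the next position 3 has {running}, so blocked → X blocked is false there. This is the first violation.

2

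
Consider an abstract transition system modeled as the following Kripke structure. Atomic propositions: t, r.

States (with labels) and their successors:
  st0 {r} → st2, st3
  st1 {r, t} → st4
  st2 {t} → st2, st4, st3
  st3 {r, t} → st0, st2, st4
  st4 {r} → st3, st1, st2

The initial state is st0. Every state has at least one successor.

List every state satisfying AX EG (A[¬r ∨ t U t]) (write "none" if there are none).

States satisfying EG (A[¬r ∨ t U t]): {st2, st3}.
States satisfying AX EG (A[¬r ∨ t U t]): {st0}.

{st0}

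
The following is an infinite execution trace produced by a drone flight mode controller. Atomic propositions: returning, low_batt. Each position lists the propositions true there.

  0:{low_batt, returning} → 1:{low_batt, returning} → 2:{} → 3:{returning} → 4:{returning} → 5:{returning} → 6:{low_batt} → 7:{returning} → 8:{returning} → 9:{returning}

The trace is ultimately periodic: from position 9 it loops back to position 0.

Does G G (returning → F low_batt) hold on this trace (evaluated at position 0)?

G (returning → F low_batt) holds at every position 0..9, and those are all positions ever visited, so G G (returning → F low_batt) holds.

Yes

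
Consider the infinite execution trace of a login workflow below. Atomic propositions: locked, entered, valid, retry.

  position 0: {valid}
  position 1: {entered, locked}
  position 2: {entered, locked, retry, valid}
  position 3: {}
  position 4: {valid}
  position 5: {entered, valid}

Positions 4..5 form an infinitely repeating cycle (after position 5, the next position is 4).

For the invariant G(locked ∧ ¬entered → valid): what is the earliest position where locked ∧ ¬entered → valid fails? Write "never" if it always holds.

never

locked ∧ ¬entered → valid holds at every position 0..5, and those are all the positions the trace ever visits, so the invariant G(locked ∧ ¬entered → valid) is never violated.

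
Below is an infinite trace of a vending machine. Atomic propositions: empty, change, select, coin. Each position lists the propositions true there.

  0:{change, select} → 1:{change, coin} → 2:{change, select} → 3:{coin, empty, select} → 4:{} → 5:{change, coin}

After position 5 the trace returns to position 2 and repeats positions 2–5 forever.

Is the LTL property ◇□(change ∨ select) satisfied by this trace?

□(change ∨ select) is false at every position 0..5, so it never becomes true and ◇□(change ∨ select) fails.

Does not hold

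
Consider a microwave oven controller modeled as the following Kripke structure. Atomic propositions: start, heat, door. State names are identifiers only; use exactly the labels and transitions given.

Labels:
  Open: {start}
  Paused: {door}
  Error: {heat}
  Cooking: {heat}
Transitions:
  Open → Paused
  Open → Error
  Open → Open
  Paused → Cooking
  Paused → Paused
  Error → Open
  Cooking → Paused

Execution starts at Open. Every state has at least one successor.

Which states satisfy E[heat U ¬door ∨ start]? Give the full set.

{Open, Error, Cooking}

States satisfying heat: {Error, Cooking}.
States satisfying ¬door ∨ start: {Open, Error, Cooking}.
States satisfying E[heat U ¬door ∨ start]: {Open, Error, Cooking}.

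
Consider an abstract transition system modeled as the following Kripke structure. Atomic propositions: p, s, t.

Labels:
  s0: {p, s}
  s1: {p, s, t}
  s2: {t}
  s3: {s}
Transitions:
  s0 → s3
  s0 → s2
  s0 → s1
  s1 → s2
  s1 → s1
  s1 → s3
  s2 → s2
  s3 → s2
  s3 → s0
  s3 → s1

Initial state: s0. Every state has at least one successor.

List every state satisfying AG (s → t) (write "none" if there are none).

States satisfying s → t: {s1, s2}.
States satisfying AG (s → t): {s2}.

{s2}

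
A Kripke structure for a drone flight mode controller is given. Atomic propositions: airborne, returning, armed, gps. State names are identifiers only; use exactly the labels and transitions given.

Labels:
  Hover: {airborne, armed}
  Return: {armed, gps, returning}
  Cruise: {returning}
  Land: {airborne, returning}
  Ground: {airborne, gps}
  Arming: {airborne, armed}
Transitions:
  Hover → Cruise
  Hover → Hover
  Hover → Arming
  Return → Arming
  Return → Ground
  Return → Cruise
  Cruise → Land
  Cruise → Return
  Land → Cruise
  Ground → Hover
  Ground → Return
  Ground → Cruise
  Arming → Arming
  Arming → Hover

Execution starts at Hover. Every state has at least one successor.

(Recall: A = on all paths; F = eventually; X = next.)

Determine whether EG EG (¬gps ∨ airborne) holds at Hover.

States satisfying EG (¬gps ∨ airborne): {Hover, Cruise, Land, Ground, Arming}.
States satisfying EG EG (¬gps ∨ airborne): {Hover, Cruise, Land, Ground, Arming}.
Hover ∈ Sat(EG EG (¬gps ∨ airborne)).

Satisfied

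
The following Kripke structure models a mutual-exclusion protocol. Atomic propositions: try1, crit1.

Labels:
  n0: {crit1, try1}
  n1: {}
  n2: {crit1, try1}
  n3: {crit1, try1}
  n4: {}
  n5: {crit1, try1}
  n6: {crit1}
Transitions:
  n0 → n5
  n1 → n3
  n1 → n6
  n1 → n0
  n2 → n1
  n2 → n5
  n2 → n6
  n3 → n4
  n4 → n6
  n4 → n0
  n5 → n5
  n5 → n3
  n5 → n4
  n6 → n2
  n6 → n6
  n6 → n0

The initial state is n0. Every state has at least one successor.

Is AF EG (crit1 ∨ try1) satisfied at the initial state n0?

States satisfying EG (crit1 ∨ try1): {n0, n2, n5, n6}.
States satisfying AF EG (crit1 ∨ try1): {n0, n1, n2, n3, n4, n5, n6}.
n0 ∈ Sat(AF EG (crit1 ∨ try1)).

Satisfied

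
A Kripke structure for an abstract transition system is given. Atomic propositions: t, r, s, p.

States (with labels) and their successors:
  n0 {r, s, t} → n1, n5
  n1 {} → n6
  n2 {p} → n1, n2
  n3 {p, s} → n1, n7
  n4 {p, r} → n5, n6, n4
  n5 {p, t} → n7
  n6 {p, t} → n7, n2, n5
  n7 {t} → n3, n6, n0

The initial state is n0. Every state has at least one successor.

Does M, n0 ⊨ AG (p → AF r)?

Violated

States satisfying p → AF r: {n0, n1, n4, n7}.
States satisfying AG (p → AF r): ∅.
n2 is reachable from n0 and violates p → AF r, so AG fails at n0.
n0 ∉ Sat(AG (p → AF r)).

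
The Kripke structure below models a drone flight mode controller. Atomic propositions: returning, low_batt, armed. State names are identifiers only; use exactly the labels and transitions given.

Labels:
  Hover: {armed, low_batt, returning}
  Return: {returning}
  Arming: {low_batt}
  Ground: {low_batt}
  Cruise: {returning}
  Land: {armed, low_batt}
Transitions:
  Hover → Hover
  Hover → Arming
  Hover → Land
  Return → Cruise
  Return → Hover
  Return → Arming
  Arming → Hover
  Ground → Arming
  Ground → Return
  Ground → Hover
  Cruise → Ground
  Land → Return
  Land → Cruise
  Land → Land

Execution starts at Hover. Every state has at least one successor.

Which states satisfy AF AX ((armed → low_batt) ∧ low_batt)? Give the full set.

{Hover, Return, Arming, Ground, Cruise}

States satisfying AX ((armed → low_batt) ∧ low_batt): {Hover, Arming, Cruise}.
States satisfying AF AX ((armed → low_batt) ∧ low_batt): {Hover, Return, Arming, Ground, Cruise}.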